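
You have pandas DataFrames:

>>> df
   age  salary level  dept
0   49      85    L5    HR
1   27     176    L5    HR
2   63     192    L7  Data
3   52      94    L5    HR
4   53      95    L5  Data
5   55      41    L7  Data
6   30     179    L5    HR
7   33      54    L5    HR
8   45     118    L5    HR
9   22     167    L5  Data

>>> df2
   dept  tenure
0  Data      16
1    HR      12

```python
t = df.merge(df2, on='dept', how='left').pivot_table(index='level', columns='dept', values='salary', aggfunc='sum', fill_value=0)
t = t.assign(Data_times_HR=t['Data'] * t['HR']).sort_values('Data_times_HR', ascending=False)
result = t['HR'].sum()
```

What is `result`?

706

merge on 'dept' (how='left') → 10 rows:
   age  salary level  dept  tenure
0   49      85    L5    HR      12
1   27     176    L5    HR      12
2   63     192    L7  Data      16
3   52      94    L5    HR      12
4   53      95    L5  Data      16
5   55      41    L7  Data      16
6   30     179    L5    HR      12
7   33      54    L5    HR      12
8   45     118    L5    HR      12
9   22     167    L5  Data      16
pivot: rows=level, cols=dept, sum(salary):
dept   Data   HR
level           
L5      262  706
L7      233    0
add column Data_times_HR = t['Data'] * t['HR']:
dept   Data   HR  Data_times_HR
level                          
L5      262  706         184972
L7      233    0              0
sort by Data_times_HR descending:
dept   Data   HR  Data_times_HR
level                          
L5      262  706         184972
L7      233    0              0
So sum() = 706.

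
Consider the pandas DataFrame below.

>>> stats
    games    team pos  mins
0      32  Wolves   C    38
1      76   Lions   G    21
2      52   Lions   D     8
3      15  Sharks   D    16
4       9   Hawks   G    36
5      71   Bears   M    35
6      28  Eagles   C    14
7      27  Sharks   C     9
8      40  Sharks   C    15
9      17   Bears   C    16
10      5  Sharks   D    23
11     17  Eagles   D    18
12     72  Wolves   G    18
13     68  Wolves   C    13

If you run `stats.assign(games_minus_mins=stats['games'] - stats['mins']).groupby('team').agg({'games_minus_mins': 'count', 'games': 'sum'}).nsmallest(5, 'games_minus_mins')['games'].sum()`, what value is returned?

442

add column games_minus_mins = stats['games'] - stats['mins']:
    games    team pos  mins  games_minus_mins
0      32  Wolves   C    38                -6
1      76   Lions   G    21                55
2      52   Lions   D     8                44
3      15  Sharks   D    16                -1
4       9   Hawks   G    36               -27
5      71   Bears   M    35                36
6      28  Eagles   C    14                14
7      27  Sharks   C     9                18
8      40  Sharks   C    15                25
9      17   Bears   C    16                 1
10      5  Sharks   D    23               -18
11     17  Eagles   D    18                -1
12     72  Wolves   G    18                54
13     68  Wolves   C    13                55
group by team: count(games_minus_mins), sum(games):
        games_minus_mins  games
team                           
Bears                  2     88
Eagles                 2     45
Hawks                  1      9
Lions                  2    128
Sharks                 4     87
Wolves                 3    172
take 5 rows with smallest games_minus_mins:
        games_minus_mins  games
team                           
Hawks                  1      9
Bears                  2     88
Eagles                 2     45
Lions                  2    128
Wolves                 3    172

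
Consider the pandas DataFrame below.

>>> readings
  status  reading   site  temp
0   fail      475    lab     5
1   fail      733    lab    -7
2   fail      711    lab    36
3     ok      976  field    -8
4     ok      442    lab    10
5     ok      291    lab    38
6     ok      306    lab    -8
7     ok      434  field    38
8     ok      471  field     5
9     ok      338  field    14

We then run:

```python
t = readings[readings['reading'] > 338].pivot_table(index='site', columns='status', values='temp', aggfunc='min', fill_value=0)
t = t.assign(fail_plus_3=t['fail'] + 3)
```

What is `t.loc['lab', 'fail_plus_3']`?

filter rows where reading > 338:
  status  reading   site  temp
0   fail      475    lab     5
1   fail      733    lab    -7
2   fail      711    lab    36
3     ok      976  field    -8
4     ok      442    lab    10
7     ok      434  field    38
8     ok      471  field     5
pivot: rows=site, cols=status, min(temp):
status  fail  ok
site            
field      0  -8
lab       -7  10
add column fail_plus_3 = t['fail'] + 3:
status  fail  ok  fail_plus_3
site                         
field      0  -8            3
lab       -7  10           -4
Reading off the value at row 'lab', column 'fail_plus_3', we get -4.

-4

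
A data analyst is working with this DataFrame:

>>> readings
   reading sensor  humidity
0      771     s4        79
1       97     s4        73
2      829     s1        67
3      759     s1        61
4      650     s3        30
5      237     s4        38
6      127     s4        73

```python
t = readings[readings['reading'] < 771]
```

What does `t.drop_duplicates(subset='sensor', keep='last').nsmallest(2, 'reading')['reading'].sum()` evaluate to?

filter rows where reading < 771:
   reading sensor  humidity
1       97     s4        73
3      759     s1        61
4      650     s3        30
5      237     s4        38
6      127     s4        73
drop duplicate sensor (keep=last):
   reading sensor  humidity
3      759     s1        61
4      650     s3        30
6      127     s4        73
take 2 rows with smallest reading:
   reading sensor  humidity
6      127     s4        73
4      650     s3        30
The sum of column 'reading' is 777.

777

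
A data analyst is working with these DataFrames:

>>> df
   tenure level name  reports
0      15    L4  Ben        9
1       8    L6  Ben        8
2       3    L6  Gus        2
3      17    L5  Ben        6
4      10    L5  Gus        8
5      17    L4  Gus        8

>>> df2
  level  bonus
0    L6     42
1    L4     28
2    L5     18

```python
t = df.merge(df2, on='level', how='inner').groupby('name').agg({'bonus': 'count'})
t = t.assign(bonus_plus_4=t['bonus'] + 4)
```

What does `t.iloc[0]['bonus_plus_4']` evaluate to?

merge on 'level' (how='inner') → 6 rows:
   tenure level name  reports  bonus
0      15    L4  Ben        9     28
1       8    L6  Ben        8     42
2       3    L6  Gus        2     42
3      17    L5  Ben        6     18
4      10    L5  Gus        8     18
5      17    L4  Gus        8     28
group by name, count of bonus:
      bonus
name       
Ben       3
Gus       3
add column bonus_plus_4 = t['bonus'] + 4:
      bonus  bonus_plus_4
name                     
Ben       3             7
Gus       3             7
Finally, value at position 0, column 'bonus_plus_4' = 7.

7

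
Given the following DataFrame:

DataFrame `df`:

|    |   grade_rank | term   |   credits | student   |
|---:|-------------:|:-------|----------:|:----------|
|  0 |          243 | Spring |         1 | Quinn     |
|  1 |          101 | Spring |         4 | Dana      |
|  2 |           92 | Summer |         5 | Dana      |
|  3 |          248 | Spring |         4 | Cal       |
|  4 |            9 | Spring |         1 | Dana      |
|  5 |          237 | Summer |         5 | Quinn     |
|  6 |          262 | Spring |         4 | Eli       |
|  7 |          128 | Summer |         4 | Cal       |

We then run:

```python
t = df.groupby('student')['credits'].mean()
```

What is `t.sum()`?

group by student, mean of credits:
student
Cal      4.000000
Dana     3.333333
Eli      4.000000
Quinn    3.000000
Name: credits, dtype: float64
Taking the sum of the resulting series gives 14.3333333333.

14.3333333333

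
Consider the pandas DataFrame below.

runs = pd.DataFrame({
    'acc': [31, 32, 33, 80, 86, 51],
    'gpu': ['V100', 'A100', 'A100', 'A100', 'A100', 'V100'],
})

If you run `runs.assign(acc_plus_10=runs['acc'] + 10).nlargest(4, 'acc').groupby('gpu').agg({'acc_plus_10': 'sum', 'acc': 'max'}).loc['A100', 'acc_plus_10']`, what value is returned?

229

add column acc_plus_10 = runs['acc'] + 10:
   acc   gpu  acc_plus_10
0   31  V100           41
1   32  A100           42
2   33  A100           43
3   80  A100           90
4   86  A100           96
5   51  V100           61
take 4 rows with largest acc:
   acc   gpu  acc_plus_10
4   86  A100           96
3   80  A100           90
5   51  V100           61
2   33  A100           43
group by gpu: sum(acc_plus_10), max(acc):
      acc_plus_10  acc
gpu                   
A100          229   86
V100           61   51
Reading off the value at row 'A100', column 'acc_plus_10', we get 229.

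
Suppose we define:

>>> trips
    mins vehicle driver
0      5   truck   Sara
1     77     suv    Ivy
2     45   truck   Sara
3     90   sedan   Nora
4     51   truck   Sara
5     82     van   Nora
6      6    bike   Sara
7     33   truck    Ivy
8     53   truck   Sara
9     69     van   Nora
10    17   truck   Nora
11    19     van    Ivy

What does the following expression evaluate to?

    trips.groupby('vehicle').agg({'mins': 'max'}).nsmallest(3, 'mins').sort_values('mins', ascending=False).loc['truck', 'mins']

53

group by vehicle, max of mins:
         mins
vehicle      
bike        6
sedan      90
suv        77
truck      53
van        82
take 3 rows with smallest mins:
         mins
vehicle      
bike        6
truck      53
suv        77
sort by mins descending:
         mins
vehicle      
suv        77
truck      53
bike        6
Hence 53.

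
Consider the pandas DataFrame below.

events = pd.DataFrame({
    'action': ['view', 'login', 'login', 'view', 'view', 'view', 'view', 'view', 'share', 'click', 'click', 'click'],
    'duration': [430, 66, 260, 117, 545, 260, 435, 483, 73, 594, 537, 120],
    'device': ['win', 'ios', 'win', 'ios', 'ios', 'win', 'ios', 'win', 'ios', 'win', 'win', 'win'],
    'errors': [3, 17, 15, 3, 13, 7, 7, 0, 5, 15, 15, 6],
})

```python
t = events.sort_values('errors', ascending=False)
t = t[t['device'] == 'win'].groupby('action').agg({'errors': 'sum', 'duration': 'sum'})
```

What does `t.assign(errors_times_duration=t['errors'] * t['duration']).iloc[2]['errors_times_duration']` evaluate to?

11730

sort by errors descending:
   action  duration device  errors
1   login        66    ios      17
2   login       260    win      15
9   click       594    win      15
10  click       537    win      15
4    view       545    ios      13
5    view       260    win       7
6    view       435    ios       7
11  click       120    win       6
8   share        73    ios       5
0    view       430    win       3
3    view       117    ios       3
7    view       483    win       0
filter rows where device == 'win':
   action  duration device  errors
2   login       260    win      15
9   click       594    win      15
10  click       537    win      15
5    view       260    win       7
11  click       120    win       6
0    view       430    win       3
7    view       483    win       0
group by action: sum(errors), sum(duration):
        errors  duration
action                  
click       36      1251
login       15       260
view        10      1173
add column errors_times_duration = t['errors'] * t['duration']:
        errors  duration  errors_times_duration
action                                         
click       36      1251                  45036
login       15       260                   3900
view        10      1173                  11730
value at position 2, column 'errors_times_duration' → 11730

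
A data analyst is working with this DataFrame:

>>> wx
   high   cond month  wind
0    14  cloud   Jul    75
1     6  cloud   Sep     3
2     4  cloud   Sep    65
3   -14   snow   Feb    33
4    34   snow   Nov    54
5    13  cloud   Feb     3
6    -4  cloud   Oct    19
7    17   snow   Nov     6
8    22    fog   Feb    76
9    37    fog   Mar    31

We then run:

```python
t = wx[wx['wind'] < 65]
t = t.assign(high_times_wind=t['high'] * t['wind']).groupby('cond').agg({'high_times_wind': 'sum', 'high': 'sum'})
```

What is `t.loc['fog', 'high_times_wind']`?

filter rows where wind < 65:
   high   cond month  wind
1     6  cloud   Sep     3
3   -14   snow   Feb    33
4    34   snow   Nov    54
5    13  cloud   Feb     3
6    -4  cloud   Oct    19
7    17   snow   Nov     6
9    37    fog   Mar    31
add column high_times_wind = t['high'] * t['wind']:
   high   cond month  wind  high_times_wind
1     6  cloud   Sep     3               18
3   -14   snow   Feb    33             -462
4    34   snow   Nov    54             1836
5    13  cloud   Feb     3               39
6    -4  cloud   Oct    19              -76
7    17   snow   Nov     6              102
9    37    fog   Mar    31             1147
group by cond: sum(high_times_wind), sum(high):
       high_times_wind  high
cond                        
cloud              -19    15
fog               1147    37
snow              1476    37
Reading off the value at row 'fog', column 'high_times_wind', we get 1147.

1147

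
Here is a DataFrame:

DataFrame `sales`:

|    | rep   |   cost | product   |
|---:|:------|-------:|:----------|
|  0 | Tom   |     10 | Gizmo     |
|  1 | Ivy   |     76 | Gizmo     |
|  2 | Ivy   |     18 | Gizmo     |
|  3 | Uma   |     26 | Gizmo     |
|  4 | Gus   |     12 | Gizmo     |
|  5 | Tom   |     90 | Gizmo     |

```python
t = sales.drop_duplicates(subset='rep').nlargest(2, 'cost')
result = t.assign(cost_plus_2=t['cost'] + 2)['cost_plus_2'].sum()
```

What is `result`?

drop duplicate rep (keep=first):
   rep  cost product
0  Tom    10   Gizmo
1  Ivy    76   Gizmo
3  Uma    26   Gizmo
4  Gus    12   Gizmo
take 2 rows with largest cost:
   rep  cost product
1  Ivy    76   Gizmo
3  Uma    26   Gizmo
add column cost_plus_2 = t['cost'] + 2:
   rep  cost product  cost_plus_2
1  Ivy    76   Gizmo           78
3  Uma    26   Gizmo           28
So sum() = 106.

106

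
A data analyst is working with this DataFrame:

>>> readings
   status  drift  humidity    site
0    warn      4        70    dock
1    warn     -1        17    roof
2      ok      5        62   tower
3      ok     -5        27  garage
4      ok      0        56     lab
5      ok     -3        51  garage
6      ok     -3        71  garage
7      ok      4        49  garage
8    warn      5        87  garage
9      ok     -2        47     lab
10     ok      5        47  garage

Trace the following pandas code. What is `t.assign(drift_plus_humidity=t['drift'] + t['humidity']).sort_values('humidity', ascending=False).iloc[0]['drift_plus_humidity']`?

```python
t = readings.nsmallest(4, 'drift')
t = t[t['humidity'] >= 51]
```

take 4 rows with smallest drift:
  status  drift  humidity    site
3     ok     -5        27  garage
5     ok     -3        51  garage
6     ok     -3        71  garage
9     ok     -2        47     lab
filter rows where humidity >= 51:
  status  drift  humidity    site
5     ok     -3        51  garage
6     ok     -3        71  garage
add column drift_plus_humidity = t['drift'] + t['humidity']:
  status  drift  humidity    site  drift_plus_humidity
5     ok     -3        51  garage                   48
6     ok     -3        71  garage                   68
sort by humidity descending:
  status  drift  humidity    site  drift_plus_humidity
6     ok     -3        71  garage                   68
5     ok     -3        51  garage                   48

68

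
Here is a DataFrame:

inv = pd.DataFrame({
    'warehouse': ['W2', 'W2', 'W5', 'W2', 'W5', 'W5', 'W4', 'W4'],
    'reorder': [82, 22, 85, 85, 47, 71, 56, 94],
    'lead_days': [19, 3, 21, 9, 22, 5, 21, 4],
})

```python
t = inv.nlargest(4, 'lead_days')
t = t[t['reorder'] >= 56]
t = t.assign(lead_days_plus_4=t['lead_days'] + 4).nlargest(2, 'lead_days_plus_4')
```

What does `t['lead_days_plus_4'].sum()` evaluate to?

50

take 4 rows with largest lead_days:
  warehouse  reorder  lead_days
4        W5       47         22
2        W5       85         21
6        W4       56         21
0        W2       82         19
filter rows where reorder >= 56:
  warehouse  reorder  lead_days
2        W5       85         21
6        W4       56         21
0        W2       82         19
add column lead_days_plus_4 = t['lead_days'] + 4:
  warehouse  reorder  lead_days  lead_days_plus_4
2        W5       85         21                25
6        W4       56         21                25
0        W2       82         19                23
take 2 rows with largest lead_days_plus_4:
  warehouse  reorder  lead_days  lead_days_plus_4
2        W5       85         21                25
6        W4       56         21                25
So sum() = 50.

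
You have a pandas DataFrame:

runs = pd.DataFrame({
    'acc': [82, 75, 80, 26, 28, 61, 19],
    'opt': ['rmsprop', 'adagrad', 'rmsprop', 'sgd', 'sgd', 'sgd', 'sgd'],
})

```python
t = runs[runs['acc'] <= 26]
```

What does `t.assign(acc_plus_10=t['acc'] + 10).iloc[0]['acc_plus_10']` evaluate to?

36

filter rows where acc <= 26:
   acc  opt
3   26  sgd
6   19  sgd
add column acc_plus_10 = t['acc'] + 10:
   acc  opt  acc_plus_10
3   26  sgd           36
6   19  sgd           29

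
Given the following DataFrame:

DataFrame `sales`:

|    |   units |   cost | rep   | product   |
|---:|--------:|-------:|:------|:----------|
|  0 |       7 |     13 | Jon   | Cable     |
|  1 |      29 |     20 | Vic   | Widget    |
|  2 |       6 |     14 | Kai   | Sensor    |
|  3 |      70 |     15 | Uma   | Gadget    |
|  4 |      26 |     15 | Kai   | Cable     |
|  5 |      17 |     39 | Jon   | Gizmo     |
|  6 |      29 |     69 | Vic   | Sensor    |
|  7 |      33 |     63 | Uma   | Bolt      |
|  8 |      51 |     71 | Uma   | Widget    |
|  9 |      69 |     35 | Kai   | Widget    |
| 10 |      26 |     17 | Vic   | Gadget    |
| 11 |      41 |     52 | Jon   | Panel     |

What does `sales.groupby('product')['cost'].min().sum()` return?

group by product, min of cost:
product
Bolt      63
Cable     13
Gadget    15
Gizmo     39
Panel     52
Sensor    14
Widget    20
Name: cost, dtype: int64

216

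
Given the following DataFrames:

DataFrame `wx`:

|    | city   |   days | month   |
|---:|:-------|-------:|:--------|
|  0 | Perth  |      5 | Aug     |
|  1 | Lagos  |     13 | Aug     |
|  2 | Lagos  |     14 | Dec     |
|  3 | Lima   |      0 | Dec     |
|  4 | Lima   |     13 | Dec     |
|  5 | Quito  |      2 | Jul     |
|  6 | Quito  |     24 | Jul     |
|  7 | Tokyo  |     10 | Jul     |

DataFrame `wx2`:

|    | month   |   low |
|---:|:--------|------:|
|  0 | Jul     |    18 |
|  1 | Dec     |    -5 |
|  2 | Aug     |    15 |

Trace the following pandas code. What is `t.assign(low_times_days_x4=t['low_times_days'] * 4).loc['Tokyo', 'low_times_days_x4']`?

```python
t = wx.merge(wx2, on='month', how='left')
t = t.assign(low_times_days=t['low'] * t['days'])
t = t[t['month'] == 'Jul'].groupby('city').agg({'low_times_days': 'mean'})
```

merge on 'month' (how='left') → 8 rows:
    city  days month  low
0  Perth     5   Aug   15
1  Lagos    13   Aug   15
2  Lagos    14   Dec   -5
3   Lima     0   Dec   -5
4   Lima    13   Dec   -5
5  Quito     2   Jul   18
6  Quito    24   Jul   18
7  Tokyo    10   Jul   18
add column low_times_days = t['low'] * t['days']:
    city  days month  low  low_times_days
0  Perth     5   Aug   15              75
1  Lagos    13   Aug   15             195
2  Lagos    14   Dec   -5             -70
3   Lima     0   Dec   -5               0
4   Lima    13   Dec   -5             -65
5  Quito     2   Jul   18              36
6  Quito    24   Jul   18             432
7  Tokyo    10   Jul   18             180
filter rows where month == 'Jul':
    city  days month  low  low_times_days
5  Quito     2   Jul   18              36
6  Quito    24   Jul   18             432
7  Tokyo    10   Jul   18             180
group by city, mean of low_times_days:
       low_times_days
city                 
Quito           234.0
Tokyo           180.0
add column low_times_days_x4 = t['low_times_days'] * 4:
       low_times_days  low_times_days_x4
city                                    
Quito           234.0              936.0
Tokyo           180.0              720.0

720.0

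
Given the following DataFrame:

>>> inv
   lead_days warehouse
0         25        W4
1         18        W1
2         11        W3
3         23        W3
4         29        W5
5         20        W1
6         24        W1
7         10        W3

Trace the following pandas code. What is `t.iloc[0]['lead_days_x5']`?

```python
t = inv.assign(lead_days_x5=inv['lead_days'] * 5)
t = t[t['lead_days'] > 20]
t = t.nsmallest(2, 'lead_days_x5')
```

add column lead_days_x5 = inv['lead_days'] * 5:
   lead_days warehouse  lead_days_x5
0         25        W4           125
1         18        W1            90
2         11        W3            55
3         23        W3           115
4         29        W5           145
5         20        W1           100
6         24        W1           120
7         10        W3            50
filter rows where lead_days > 20:
   lead_days warehouse  lead_days_x5
0         25        W4           125
3         23        W3           115
4         29        W5           145
6         24        W1           120
take 2 rows with smallest lead_days_x5:
   lead_days warehouse  lead_days_x5
3         23        W3           115
6         24        W1           120
Reading off the value at position 0, column 'lead_days_x5', we get 115.

115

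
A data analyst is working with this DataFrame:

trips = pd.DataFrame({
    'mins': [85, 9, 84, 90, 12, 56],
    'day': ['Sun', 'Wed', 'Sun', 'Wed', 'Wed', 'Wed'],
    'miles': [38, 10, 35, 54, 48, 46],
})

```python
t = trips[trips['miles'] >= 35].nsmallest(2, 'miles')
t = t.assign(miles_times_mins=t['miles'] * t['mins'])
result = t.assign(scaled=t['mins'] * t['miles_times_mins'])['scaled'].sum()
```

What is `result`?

filter rows where miles >= 35:
   mins  day  miles
0    85  Sun     38
2    84  Sun     35
3    90  Wed     54
4    12  Wed     48
5    56  Wed     46
take 2 rows with smallest miles:
   mins  day  miles
2    84  Sun     35
0    85  Sun     38
add column miles_times_mins = t['miles'] * t['mins']:
   mins  day  miles  miles_times_mins
2    84  Sun     35              2940
0    85  Sun     38              3230
add column scaled = t['mins'] * t['miles_times_mins']:
   mins  day  miles  miles_times_mins  scaled
2    84  Sun     35              2940  246960
0    85  Sun     38              3230  274550
Taking the sum of column 'scaled' gives 521510.

521510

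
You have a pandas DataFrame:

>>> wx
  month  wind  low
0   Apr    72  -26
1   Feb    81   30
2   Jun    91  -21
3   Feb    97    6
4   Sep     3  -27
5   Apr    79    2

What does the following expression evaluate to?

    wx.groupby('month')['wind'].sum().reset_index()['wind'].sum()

423

group by month, sum of wind:
month
Apr    151
Feb    178
Jun     91
Sep      3
Name: wind, dtype: int64
reset_index():
  month  wind
0   Apr   151
1   Feb   178
2   Jun    91
3   Sep     3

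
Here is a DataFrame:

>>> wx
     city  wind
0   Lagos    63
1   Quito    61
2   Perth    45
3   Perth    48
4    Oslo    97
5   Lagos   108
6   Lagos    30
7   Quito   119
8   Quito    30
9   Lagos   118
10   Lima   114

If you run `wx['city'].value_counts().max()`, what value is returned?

4

value_counts of city:
city
Lagos    4
Quito    3
Perth    2
Oslo     1
Lima     1
Name: count, dtype: int64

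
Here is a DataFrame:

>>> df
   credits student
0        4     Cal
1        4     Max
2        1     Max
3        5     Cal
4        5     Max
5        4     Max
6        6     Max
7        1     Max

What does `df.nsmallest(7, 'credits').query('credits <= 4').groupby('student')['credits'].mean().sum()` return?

6.5

take 7 rows with smallest credits:
   credits student
2        1     Max
7        1     Max
0        4     Cal
1        4     Max
5        4     Max
3        5     Cal
4        5     Max
filter rows where credits <= 4:
   credits student
2        1     Max
7        1     Max
0        4     Cal
1        4     Max
5        4     Max
group by student, mean of credits:
student
Cal    4.0
Max    2.5
Name: credits, dtype: float64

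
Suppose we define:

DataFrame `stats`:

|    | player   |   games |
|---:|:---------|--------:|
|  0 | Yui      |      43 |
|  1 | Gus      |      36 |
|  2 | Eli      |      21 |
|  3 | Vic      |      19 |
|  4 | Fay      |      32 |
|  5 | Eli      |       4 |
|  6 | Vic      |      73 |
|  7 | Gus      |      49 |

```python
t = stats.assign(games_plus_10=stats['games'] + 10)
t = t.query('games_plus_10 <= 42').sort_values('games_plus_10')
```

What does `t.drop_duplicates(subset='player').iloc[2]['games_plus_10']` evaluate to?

42

add column games_plus_10 = stats['games'] + 10:
  player  games  games_plus_10
0    Yui     43             53
1    Gus     36             46
2    Eli     21             31
3    Vic     19             29
4    Fay     32             42
5    Eli      4             14
6    Vic     73             83
7    Gus     49             59
filter rows where games_plus_10 <= 42:
  player  games  games_plus_10
2    Eli     21             31
3    Vic     19             29
4    Fay     32             42
5    Eli      4             14
sort by games_plus_10:
  player  games  games_plus_10
5    Eli      4             14
3    Vic     19             29
2    Eli     21             31
4    Fay     32             42
drop duplicate player (keep=first):
  player  games  games_plus_10
5    Eli      4             14
3    Vic     19             29
4    Fay     32             42
Hence 42.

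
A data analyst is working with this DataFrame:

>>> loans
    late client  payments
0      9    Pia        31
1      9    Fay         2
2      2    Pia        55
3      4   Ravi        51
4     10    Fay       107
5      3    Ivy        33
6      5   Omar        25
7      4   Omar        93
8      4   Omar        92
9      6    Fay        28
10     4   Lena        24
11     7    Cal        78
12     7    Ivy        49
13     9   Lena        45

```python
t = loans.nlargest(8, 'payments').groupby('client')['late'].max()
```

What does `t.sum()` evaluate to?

43

take 8 rows with largest payments:
    late client  payments
4     10    Fay       107
7      4   Omar        93
8      4   Omar        92
11     7    Cal        78
2      2    Pia        55
3      4   Ravi        51
12     7    Ivy        49
13     9   Lena        45
group by client, max of late:
client
Cal      7
Fay     10
Ivy      7
Lena     9
Omar     4
Pia      2
Ravi     4
Name: late, dtype: int64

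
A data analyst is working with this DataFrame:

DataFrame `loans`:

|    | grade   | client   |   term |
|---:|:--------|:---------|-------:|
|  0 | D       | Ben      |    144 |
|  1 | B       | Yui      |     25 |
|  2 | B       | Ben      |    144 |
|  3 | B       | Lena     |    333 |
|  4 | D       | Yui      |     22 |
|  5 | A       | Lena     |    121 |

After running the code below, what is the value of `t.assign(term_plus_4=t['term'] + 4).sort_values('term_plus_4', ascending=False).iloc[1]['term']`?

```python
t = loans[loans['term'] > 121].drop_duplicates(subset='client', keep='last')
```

144

filter rows where term > 121:
  grade client  term
0     D    Ben   144
2     B    Ben   144
3     B   Lena   333
drop duplicate client (keep=last):
  grade client  term
2     B    Ben   144
3     B   Lena   333
add column term_plus_4 = t['term'] + 4:
  grade client  term  term_plus_4
2     B    Ben   144          148
3     B   Lena   333          337
sort by term_plus_4 descending:
  grade client  term  term_plus_4
3     B   Lena   333          337
2     B    Ben   144          148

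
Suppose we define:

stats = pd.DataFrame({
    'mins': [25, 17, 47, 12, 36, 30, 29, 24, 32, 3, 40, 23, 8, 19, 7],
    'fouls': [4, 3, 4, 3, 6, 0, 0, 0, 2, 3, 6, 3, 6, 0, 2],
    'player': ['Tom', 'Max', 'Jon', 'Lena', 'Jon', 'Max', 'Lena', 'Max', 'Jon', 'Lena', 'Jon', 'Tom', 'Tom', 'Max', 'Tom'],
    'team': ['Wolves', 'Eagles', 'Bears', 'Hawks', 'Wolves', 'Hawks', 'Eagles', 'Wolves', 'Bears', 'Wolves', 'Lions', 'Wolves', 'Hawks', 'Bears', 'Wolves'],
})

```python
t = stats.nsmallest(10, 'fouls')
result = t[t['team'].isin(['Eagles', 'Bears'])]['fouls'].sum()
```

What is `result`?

take 10 rows with smallest fouls:
    mins  fouls player    team
5     30      0    Max   Hawks
6     29      0   Lena  Eagles
7     24      0    Max  Wolves
13    19      0    Max   Bears
8     32      2    Jon   Bears
14     7      2    Tom  Wolves
1     17      3    Max  Eagles
3     12      3   Lena   Hawks
9      3      3   Lena  Wolves
11    23      3    Tom  Wolves
filter rows where team in ['Eagles', 'Bears']:
    mins  fouls player    team
6     29      0   Lena  Eagles
13    19      0    Max   Bears
8     32      2    Jon   Bears
1     17      3    Max  Eagles
The sum of column 'fouls' is 5.

5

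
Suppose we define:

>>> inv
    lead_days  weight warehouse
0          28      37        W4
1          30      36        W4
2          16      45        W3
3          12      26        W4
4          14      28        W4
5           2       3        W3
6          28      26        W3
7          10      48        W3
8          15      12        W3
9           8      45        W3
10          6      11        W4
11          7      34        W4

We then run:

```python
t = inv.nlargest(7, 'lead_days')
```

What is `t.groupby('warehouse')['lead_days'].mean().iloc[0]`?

19.6666666667

take 7 rows with largest lead_days:
   lead_days  weight warehouse
1         30      36        W4
0         28      37        W4
6         28      26        W3
2         16      45        W3
8         15      12        W3
4         14      28        W4
3         12      26        W4
group by warehouse, mean of lead_days:
warehouse
W3    19.666667
W4    21.000000
Name: lead_days, dtype: float64
Taking the value at position 0 gives 19.6666666667.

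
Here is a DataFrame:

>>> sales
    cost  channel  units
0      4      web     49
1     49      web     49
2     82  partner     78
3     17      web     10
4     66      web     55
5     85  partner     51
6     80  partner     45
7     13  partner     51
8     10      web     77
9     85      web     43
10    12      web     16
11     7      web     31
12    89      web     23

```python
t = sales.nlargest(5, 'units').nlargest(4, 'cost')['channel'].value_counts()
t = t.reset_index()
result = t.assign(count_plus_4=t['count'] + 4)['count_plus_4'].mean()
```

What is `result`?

take 5 rows with largest units:
   cost  channel  units
2    82  partner     78
8    10      web     77
4    66      web     55
5    85  partner     51
7    13  partner     51
take 4 rows with largest cost:
   cost  channel  units
5    85  partner     51
2    82  partner     78
4    66      web     55
7    13  partner     51
value_counts of channel:
channel
partner    3
web        1
Name: count, dtype: int64
reset_index():
   channel  count
0  partner      3
1      web      1
add column count_plus_4 = t['count'] + 4:
   channel  count  count_plus_4
0  partner      3             7
1      web      1             5

6.0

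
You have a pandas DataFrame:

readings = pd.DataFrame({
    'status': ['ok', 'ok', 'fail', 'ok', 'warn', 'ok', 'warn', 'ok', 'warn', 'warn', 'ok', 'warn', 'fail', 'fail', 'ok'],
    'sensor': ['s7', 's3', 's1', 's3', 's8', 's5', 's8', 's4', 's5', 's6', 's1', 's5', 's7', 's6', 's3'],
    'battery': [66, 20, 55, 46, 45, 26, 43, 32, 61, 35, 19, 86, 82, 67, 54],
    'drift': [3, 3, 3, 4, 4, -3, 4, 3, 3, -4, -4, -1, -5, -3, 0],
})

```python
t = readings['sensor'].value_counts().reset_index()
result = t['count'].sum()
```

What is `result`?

15

value_counts of sensor:
sensor
s3    3
s5    3
s7    2
s1    2
s8    2
s6    2
s4    1
Name: count, dtype: int64
reset_index():
  sensor  count
0     s3      3
1     s5      3
2     s7      2
3     s1      2
4     s8      2
5     s6      2
6     s4      1
Finally, sum of column 'count' = 15.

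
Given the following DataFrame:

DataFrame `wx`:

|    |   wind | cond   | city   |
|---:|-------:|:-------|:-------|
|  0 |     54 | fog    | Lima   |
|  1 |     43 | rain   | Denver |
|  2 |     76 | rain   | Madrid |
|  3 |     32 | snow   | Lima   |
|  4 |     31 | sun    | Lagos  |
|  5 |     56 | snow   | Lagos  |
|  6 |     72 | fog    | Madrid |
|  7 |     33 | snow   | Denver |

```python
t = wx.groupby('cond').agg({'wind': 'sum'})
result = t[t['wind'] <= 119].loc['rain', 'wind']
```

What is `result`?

119

group by cond, sum of wind:
      wind
cond      
fog    126
rain   119
snow   121
sun     31
filter rows where wind <= 119:
      wind
cond      
rain   119
sun     31
Finally, value at row 'rain', column 'wind' = 119.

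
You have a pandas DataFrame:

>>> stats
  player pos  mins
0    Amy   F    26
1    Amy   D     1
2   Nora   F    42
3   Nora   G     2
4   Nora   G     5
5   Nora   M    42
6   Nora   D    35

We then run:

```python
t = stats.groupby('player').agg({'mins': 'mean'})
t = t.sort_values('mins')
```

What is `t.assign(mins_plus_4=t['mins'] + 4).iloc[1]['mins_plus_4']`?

group by player, mean of mins:
        mins
player      
Amy     13.5
Nora    25.2
sort by mins:
        mins
player      
Amy     13.5
Nora    25.2
add column mins_plus_4 = t['mins'] + 4:
        mins  mins_plus_4
player                   
Amy     13.5         17.5
Nora    25.2         29.2
Reading off the value at position 1, column 'mins_plus_4', we get 29.2.

29.2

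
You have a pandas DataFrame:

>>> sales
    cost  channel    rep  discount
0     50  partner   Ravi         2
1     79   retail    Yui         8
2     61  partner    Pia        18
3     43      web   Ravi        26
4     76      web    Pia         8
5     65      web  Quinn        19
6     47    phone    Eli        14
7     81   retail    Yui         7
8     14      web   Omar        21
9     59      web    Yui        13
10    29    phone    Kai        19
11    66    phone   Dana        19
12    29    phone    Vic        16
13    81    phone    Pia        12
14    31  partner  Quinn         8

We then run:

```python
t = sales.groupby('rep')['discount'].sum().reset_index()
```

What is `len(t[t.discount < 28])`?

group by rep, sum of discount:
rep
Dana     19
Eli      14
Kai      19
Omar     21
Pia      38
Quinn    27
Ravi     28
Vic      16
Yui      28
Name: discount, dtype: int64
reset_index():
     rep  discount
0   Dana        19
1    Eli        14
2    Kai        19
3   Omar        21
4    Pia        38
5  Quinn        27
6   Ravi        28
7    Vic        16
8    Yui        28
filter rows where discount < 28:
     rep  discount
0   Dana        19
1    Eli        14
2    Kai        19
3   Omar        21
5  Quinn        27
7    Vic        16
Hence 6.

6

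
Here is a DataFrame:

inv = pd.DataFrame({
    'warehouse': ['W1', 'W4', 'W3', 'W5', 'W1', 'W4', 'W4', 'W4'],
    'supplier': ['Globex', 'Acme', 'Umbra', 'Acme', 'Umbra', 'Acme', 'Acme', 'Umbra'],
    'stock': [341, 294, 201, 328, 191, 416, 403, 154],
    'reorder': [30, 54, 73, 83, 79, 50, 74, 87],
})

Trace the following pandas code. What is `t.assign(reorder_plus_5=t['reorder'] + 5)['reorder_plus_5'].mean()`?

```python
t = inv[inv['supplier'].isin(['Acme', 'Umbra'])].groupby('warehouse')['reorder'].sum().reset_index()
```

filter rows where supplier in ['Acme', 'Umbra']:
  warehouse supplier  stock  reorder
1        W4     Acme    294       54
2        W3    Umbra    201       73
3        W5     Acme    328       83
4        W1    Umbra    191       79
5        W4     Acme    416       50
6        W4     Acme    403       74
7        W4    Umbra    154       87
group by warehouse, sum of reorder:
warehouse
W1     79
W3     73
W4    265
W5     83
Name: reorder, dtype: int64
reset_index():
  warehouse  reorder
0        W1       79
1        W3       73
2        W4      265
3        W5       83
add column reorder_plus_5 = t['reorder'] + 5:
  warehouse  reorder  reorder_plus_5
0        W1       79              84
1        W3       73              78
2        W4      265             270
3        W5       83              88
So mean() = 130.0.

130.0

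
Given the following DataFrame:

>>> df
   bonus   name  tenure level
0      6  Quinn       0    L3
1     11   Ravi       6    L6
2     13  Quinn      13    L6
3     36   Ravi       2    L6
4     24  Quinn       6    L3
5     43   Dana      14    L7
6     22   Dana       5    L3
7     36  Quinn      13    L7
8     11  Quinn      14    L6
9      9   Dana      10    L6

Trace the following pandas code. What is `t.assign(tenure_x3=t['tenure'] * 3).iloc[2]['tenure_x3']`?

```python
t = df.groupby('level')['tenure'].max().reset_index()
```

group by level, max of tenure:
level
L3     6
L6    14
L7    14
Name: tenure, dtype: int64
reset_index():
  level  tenure
0    L3       6
1    L6      14
2    L7      14
add column tenure_x3 = t['tenure'] * 3:
  level  tenure  tenure_x3
0    L3       6         18
1    L6      14         42
2    L7      14         42
Then the value at position 2, column 'tenure_x3': 42

42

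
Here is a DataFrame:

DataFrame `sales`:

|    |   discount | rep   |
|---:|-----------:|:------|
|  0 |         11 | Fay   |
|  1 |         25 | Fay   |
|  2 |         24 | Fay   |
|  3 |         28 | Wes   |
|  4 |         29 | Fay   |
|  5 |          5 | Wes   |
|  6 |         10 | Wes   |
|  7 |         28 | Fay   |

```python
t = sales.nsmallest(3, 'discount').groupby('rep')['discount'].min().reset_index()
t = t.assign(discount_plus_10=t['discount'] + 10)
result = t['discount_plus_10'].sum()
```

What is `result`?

take 3 rows with smallest discount:
   discount  rep
5         5  Wes
6        10  Wes
0        11  Fay
group by rep, min of discount:
rep
Fay    11
Wes     5
Name: discount, dtype: int64
reset_index():
   rep  discount
0  Fay        11
1  Wes         5
add column discount_plus_10 = t['discount'] + 10:
   rep  discount  discount_plus_10
0  Fay        11                21
1  Wes         5                15

36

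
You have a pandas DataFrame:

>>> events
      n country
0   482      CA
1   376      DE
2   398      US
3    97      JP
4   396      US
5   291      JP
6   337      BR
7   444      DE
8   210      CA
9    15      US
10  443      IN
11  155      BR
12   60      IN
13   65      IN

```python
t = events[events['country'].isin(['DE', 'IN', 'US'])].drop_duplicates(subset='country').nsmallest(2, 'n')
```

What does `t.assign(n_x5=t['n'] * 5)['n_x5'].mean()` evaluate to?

1935.0

filter rows where country in ['DE', 'IN', 'US']:
      n country
1   376      DE
2   398      US
4   396      US
7   444      DE
9    15      US
10  443      IN
12   60      IN
13   65      IN
drop duplicate country (keep=first):
      n country
1   376      DE
2   398      US
10  443      IN
take 2 rows with smallest n:
     n country
1  376      DE
2  398      US
add column n_x5 = t['n'] * 5:
     n country  n_x5
1  376      DE  1880
2  398      US  1990
Reading off the mean of column 'n_x5', we get 1935.0.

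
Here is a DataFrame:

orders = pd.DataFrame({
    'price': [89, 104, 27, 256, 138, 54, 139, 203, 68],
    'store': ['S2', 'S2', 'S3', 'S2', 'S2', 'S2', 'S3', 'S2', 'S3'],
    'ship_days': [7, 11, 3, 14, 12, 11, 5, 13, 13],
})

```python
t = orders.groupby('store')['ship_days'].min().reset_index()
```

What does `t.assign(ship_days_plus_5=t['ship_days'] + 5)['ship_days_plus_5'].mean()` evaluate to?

10.0

group by store, min of ship_days:
store
S2    7
S3    3
Name: ship_days, dtype: int64
reset_index():
  store  ship_days
0    S2          7
1    S3          3
add column ship_days_plus_5 = t['ship_days'] + 5:
  store  ship_days  ship_days_plus_5
0    S2          7                12
1    S3          3                 8
Hence 10.0.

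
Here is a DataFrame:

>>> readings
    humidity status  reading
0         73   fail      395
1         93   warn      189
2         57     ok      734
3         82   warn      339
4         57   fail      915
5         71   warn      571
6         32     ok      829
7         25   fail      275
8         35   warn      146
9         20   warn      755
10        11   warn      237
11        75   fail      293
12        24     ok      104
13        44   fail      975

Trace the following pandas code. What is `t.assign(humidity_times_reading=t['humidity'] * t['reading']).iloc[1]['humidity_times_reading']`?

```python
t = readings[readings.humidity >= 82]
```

27798

filter rows where humidity >= 82:
   humidity status  reading
1        93   warn      189
3        82   warn      339
add column humidity_times_reading = t['humidity'] * t['reading']:
   humidity status  reading  humidity_times_reading
1        93   warn      189                   17577
3        82   warn      339                   27798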